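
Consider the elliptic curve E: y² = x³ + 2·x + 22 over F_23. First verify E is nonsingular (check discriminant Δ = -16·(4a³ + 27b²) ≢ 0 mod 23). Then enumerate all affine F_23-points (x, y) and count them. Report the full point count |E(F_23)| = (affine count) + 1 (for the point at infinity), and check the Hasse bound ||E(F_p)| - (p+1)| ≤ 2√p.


Affine points = {(1, 5), (1, 18), (3, 3), (3, 20), (4, 5), (4, 18), (11, 8), (11, 15), (12, 7), (12, 16), (15, 0), (17, 1), (17, 22), (18, 5), (18, 18), (20, 9), (20, 14)}; affine count = 17; |E(F_23)| = 18.

Discriminant check: Δ ∝ 4a³ + 27b² = 4·2³ + 27·22² = 4·8 + 27·484 ≡ 13 (mod 23). Nonzero ⇒ E is nonsingular.
For each x ∈ F_23, compute rhs = x³ + 2·x + 22 mod 23, then count y ∈ F_23 with y² ≡ rhs.
  x = 0: rhs = 22, matching y values: none (0 points).
  x = 1: rhs = 2, matching y values: 5, 18 (2 points).
  x = 2: rhs = 11, matching y values: none (0 points).
  x = 3: rhs = 9, matching y values: 3, 20 (2 points).
  x = 4: rhs = 2, matching y values: 5, 18 (2 points).
  x = 5: rhs = 19, matching y values: none (0 points).
  x = 6: rhs = 20, matching y values: none (0 points).
  x = 7: rhs = 11, matching y values: none (0 points).
  x = 8: rhs = 21, matching y values: none (0 points).
  x = 9: rhs = 10, matching y values: none (0 points).
  x = 10: rhs = 7, matching y values: none (0 points).
  x = 11: rhs = 18, matching y values: 8, 15 (2 points).
  x = 12: rhs = 3, matching y values: 7, 16 (2 points).
  x = 13: rhs = 14, matching y values: none (0 points).
  x = 14: rhs = 11, matching y values: none (0 points).
  x = 15: rhs = 0, matching y values: 0 (1 points).
  x = 16: rhs = 10, matching y values: none (0 points).
  x = 17: rhs = 1, matching y values: 1, 22 (2 points).
  x = 18: rhs = 2, matching y values: 5, 18 (2 points).
  x = 19: rhs = 19, matching y values: none (0 points).
  x = 20: rhs = 12, matching y values: 9, 14 (2 points).
  x = 21: rhs = 10, matching y values: none (0 points).
  x = 22: rhs = 19, matching y values: none (0 points).
Total affine count: 17.
Full point count |E(F_23)| = 17 + 1 = 18.
Hasse bound: |18 − (23+1)| = |-6| = 6 ≤ 2√23 ≈ 9.5917 ✓.


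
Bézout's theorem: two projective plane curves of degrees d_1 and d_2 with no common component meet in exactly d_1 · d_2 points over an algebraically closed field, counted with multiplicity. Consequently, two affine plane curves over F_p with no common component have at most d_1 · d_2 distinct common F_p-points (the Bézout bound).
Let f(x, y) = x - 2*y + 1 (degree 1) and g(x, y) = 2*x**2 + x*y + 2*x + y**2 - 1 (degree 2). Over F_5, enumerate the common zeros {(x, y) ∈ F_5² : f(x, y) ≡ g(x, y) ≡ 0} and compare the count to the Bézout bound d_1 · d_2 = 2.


Common zeros: {(1, 1), (2, 4)}; count = 2; Bézout bound = 2.

deg(f) = 1, deg(g) = 2, so Bézout bound = 2.
Scan x ∈ F_5. For each x, list the y ∈ F_5 with f(x, y) ≡ 0 and those with g(x, y) ≡ 0 (mod 5); the common zeros in that column are the intersection.
  x = 0: f ≡ 0 at y ∈ {3}; g ≡ 0 at y ∈ {1, 4}; common: ∅.
  x = 1: f ≡ 0 at y ∈ {1}; g ≡ 0 at y ∈ {1, 3}; common: {1}.
  x = 2: f ≡ 0 at y ∈ {4}; g ≡ 0 at y ∈ {4}; common: {4}.
  x = 3: f ≡ 0 at y ∈ {2}; g ≡ 0 at y ∈ ∅; common: ∅.
  x = 4: f ≡ 0 at y ∈ {0}; g ≡ 0 at y ∈ {3}; common: ∅.
Collecting: common zeros = {(1, 1), (2, 4)}, so the count is 2.
Comparison with the Bézout bound: 2 ≤ 2 = deg(f)·deg(g), as expected for curves with no common component (the bound is attained).


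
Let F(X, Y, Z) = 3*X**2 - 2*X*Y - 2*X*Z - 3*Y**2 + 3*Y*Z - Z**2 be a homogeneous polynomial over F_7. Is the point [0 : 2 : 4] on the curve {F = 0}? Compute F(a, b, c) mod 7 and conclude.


F(0,2,4) ≡ 3 (mod 7); P is NOT on the curve.

Evaluate F(0, 2, 4) term-by-term (mod 7).
  3*X**2 ↦ 3·0·1·1 = 0
  -2*X*Y ↦ -2·0·2·1 = 0
  -2*X*Z ↦ -2·0·1·4 = 0
  -3*Y**2 ↦ -3·1·4·1 = -12
  3*Y*Z ↦ 3·1·2·4 = 24
  -Z**2 ↦ -1·1·1·16 = -16
Sum: F(0, 2, 4) = (0) + (0) + (0) + (-12) + (24) + (-16) = -4.
Reducing mod 7: -4 ≡ 3 (mod 7).
Since F(a, b, c) ≡ 3 ≠ 0 (mod 7), P does NOT lie on the curve.


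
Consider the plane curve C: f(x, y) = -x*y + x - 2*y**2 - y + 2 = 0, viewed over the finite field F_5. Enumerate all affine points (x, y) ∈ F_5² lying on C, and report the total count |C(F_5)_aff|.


Affine F_5-points: {(2, 2), (2, 4), (3, 0), (3, 3)}; count = 4.

For each of the 25 pairs (x, y) ∈ F_5², evaluate f(x, y) mod 5. Record the zeros.
  x = 0: [0↦2, 1↦4, 2↦2, 3↦1, 4↦1]  zeros at y ∈ ∅
  x = 1: [0↦3, 1↦4, 2↦1, 3↦4, 4↦3]  zeros at y ∈ ∅
  x = 2: [0↦4, 1↦4, 2↦0, 3↦2, 4↦0]  zeros at y ∈ {2, 4}
  x = 3: [0↦0, 1↦4, 2↦4, 3↦0, 4↦2]  zeros at y ∈ {0, 3}
  x = 4: [0↦1, 1↦4, 2↦3, 3↦3, 4↦4]  zeros at y ∈ ∅
Collecting zeros: affine points = {(2, 2), (2, 4), (3, 0), (3, 3)}.
Total count |C(F_5)_aff| = 4.


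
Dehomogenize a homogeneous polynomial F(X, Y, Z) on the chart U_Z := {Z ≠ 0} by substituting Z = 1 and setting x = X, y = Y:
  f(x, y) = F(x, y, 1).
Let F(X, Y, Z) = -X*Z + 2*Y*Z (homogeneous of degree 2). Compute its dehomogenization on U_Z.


f(x, y) = -x + 2*y

On U_Z we set Z = 1. Each monomial c·X^i·Y^j·Z^k in F becomes c·x^i·y^j·1^k = c·x^i·y^j.
Substituting Z = 1: F(X, Y, 1) = -x + 2*y.
Note: deg(f) ≤ deg(F) = 2; strict inequality happens when F is divisible by Z (lost terms).


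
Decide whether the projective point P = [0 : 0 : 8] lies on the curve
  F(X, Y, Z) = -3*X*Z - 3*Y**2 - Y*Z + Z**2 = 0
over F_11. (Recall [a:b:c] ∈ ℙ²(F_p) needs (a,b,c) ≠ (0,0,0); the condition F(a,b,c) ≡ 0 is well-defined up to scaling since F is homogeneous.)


F(0,0,8) ≡ 9 (mod 11); P is NOT on the curve.

Evaluate F(0, 0, 8) term-by-term (mod 11).
  -3*X*Z ↦ -3·0·1·8 = 0
  -3*Y**2 ↦ -3·1·0·1 = 0
  -Y*Z ↦ -1·1·0·8 = 0
  Z**2 ↦ 1·1·1·64 = 64
Sum: F(0, 0, 8) = (0) + (0) + (0) + (64) = 64.
Reducing mod 11: 64 ≡ 9 (mod 11).
Since F(a, b, c) ≡ 9 ≠ 0 (mod 11), P does NOT lie on the curve.


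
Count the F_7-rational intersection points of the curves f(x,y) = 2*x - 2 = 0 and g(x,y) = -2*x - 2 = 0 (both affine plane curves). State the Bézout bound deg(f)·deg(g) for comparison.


Common zeros: ∅; count = 0; Bézout bound = 1.

deg(f) = 1, deg(g) = 1, so Bézout bound = 1.
Scan x ∈ F_7. For each x, list the y ∈ F_7 with f(x, y) ≡ 0 and those with g(x, y) ≡ 0 (mod 7); the common zeros in that column are the intersection.
  x = 0: f ≡ 0 at y ∈ ∅; g ≡ 0 at y ∈ ∅; common: ∅.
  x = 1: f ≡ 0 at y ∈ {0, 1, 2, 3, 4, 5, 6}; g ≡ 0 at y ∈ ∅; common: ∅.
  x = 2: f ≡ 0 at y ∈ ∅; g ≡ 0 at y ∈ ∅; common: ∅.
  x = 3: f ≡ 0 at y ∈ ∅; g ≡ 0 at y ∈ ∅; common: ∅.
  x = 4: f ≡ 0 at y ∈ ∅; g ≡ 0 at y ∈ ∅; common: ∅.
  x = 5: f ≡ 0 at y ∈ ∅; g ≡ 0 at y ∈ ∅; common: ∅.
  x = 6: f ≡ 0 at y ∈ ∅; g ≡ 0 at y ∈ {0, 1, 2, 3, 4, 5, 6}; common: ∅.
Collecting: common zeros = ∅, so the count is 0.
Comparison with the Bézout bound: 0 ≤ 1 = deg(f)·deg(g), as expected for curves with no common component (the affine F_7-count falls short of the bound because intersections may lie at infinity, over extension fields, or carry multiplicity).


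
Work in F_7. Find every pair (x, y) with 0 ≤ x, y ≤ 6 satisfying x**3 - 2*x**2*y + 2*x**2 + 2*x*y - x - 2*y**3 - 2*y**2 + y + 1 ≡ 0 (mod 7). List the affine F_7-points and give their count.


Affine F_7-points: {(0, 2), (0, 5), (0, 6), (1, 1), (3, 1), (3, 4), (4, 5), (5, 6)}; count = 8.

For each of the 49 pairs (x, y) ∈ F_7², evaluate f(x, y) mod 7. Record the zeros.
  x = 0: [0↦1, 1↦5, 2↦0, 3↦2, 4↦6, 5↦0, 6↦0]  zeros at y ∈ {2, 5, 6}
  x = 1: [0↦3, 1↦0, 2↦2, 3↦4, 4↦1, 5↦2, 6↦2]  zeros at y ∈ {1}
  x = 2: [0↦1, 1↦1, 2↦6, 3↦4, 4↦4, 5↦1, 6↦4]  zeros at y ∈ ∅
  x = 3: [0↦1, 1↦0, 2↦4, 3↦1, 4↦0, 5↦3, 6↦5]  zeros at y ∈ {1, 4}
  x = 4: [0↦2, 1↦3, 2↦2, 3↦1, 4↦2, 5↦0, 6↦4]  zeros at y ∈ {5}
  x = 5: [0↦3, 1↦2, 2↦6, 3↦3, 4↦2, 5↦5, 6↦0]  zeros at y ∈ {6}
  x = 6: [0↦3, 1↦3, 2↦1, 3↦6, 4↦6, 5↦3, 6↦6]  zeros at y ∈ ∅
Collecting zeros: affine points = {(0, 2), (0, 5), (0, 6), (1, 1), (3, 1), (3, 4), (4, 5), (5, 6)}.
Total count |C(F_7)_aff| = 8.


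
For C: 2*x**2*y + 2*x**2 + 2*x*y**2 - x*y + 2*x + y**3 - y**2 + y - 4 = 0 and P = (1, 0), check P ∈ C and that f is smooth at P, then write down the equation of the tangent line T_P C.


Tangent line at P: 6*x + 2*y - 6 = 0.

Step 1: f(1, 0) = 0, so P lies on C.
Step 2: partial derivatives
  f_x(x, y) = 4*x*y + 4*x + 2*y**2 - y + 2, f_y(x, y) = 2*x**2 + 4*x*y - x + 3*y**2 - 2*y + 1.
  f_x(P) = 6, f_y(P) = 2 (gradient nonzero, so P is smooth).
Step 3: tangent line at P: 6·(x − 1) + 2·(y − 0) = 0.
Expanding: 6*x + 2*y - 6 = 0.


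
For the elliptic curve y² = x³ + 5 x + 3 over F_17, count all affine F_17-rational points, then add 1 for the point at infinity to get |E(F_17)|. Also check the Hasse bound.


Affine points = {(1, 3), (1, 14), (2, 2), (2, 15), (4, 6), (4, 11), (5, 0), (10, 4), (10, 13), (13, 2), (13, 15), (15, 6), (15, 11)}; affine count = 13; |E(F_17)| = 14.

Discriminant check: Δ ∝ 4a³ + 27b² = 4·5³ + 27·3² = 4·125 + 27·9 ≡ 12 (mod 17). Nonzero ⇒ E is nonsingular.
For each x ∈ F_17, compute rhs = x³ + 5·x + 3 mod 17, then count y ∈ F_17 with y² ≡ rhs.
  x = 0: rhs = 3, matching y values: none (0 points).
  x = 1: rhs = 9, matching y values: 3, 14 (2 points).
  x = 2: rhs = 4, matching y values: 2, 15 (2 points).
  x = 3: rhs = 11, matching y values: none (0 points).
  x = 4: rhs = 2, matching y values: 6, 11 (2 points).
  x = 5: rhs = 0, matching y values: 0 (1 points).
  x = 6: rhs = 11, matching y values: none (0 points).
  x = 7: rhs = 7, matching y values: none (0 points).
  x = 8: rhs = 11, matching y values: none (0 points).
  x = 9: rhs = 12, matching y values: none (0 points).
  x = 10: rhs = 16, matching y values: 4, 13 (2 points).
  x = 11: rhs = 12, matching y values: none (0 points).
  x = 12: rhs = 6, matching y values: none (0 points).
  x = 13: rhs = 4, matching y values: 2, 15 (2 points).
  x = 14: rhs = 12, matching y values: none (0 points).
  x = 15: rhs = 2, matching y values: 6, 11 (2 points).
  x = 16: rhs = 14, matching y values: none (0 points).
Total affine count: 13.
Full point count |E(F_17)| = 13 + 1 = 14.
Hasse bound: |14 − (17+1)| = |-4| = 4 ≤ 2√17 ≈ 8.2462 ✓.


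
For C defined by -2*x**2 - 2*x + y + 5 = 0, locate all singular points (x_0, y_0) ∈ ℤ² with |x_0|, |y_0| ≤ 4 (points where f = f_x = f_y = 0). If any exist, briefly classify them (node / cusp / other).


No singular points in the scanned grid; C is smooth there.

Compute partial derivatives:
  f_x = -4*x - 2.
  f_y = 1.
f_y = 1 is a nonzero constant, so f_y never vanishes: no point (x, y) can satisfy f = f_x = f_y = 0. In particular no (x, y) ∈ {−4, ..., 4}² is singular; the curve is smooth.


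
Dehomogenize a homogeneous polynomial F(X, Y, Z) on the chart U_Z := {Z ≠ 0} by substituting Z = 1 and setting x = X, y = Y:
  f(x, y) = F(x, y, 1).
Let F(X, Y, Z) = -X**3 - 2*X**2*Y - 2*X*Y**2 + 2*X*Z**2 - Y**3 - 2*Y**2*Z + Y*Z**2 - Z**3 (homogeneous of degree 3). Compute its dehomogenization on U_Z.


f(x, y) = -x**3 - 2*x**2*y - 2*x*y**2 + 2*x - y**3 - 2*y**2 + y - 1

On U_Z we set Z = 1. Each monomial c·X^i·Y^j·Z^k in F becomes c·x^i·y^j·1^k = c·x^i·y^j.
Substituting Z = 1: F(X, Y, 1) = -x**3 - 2*x**2*y - 2*x*y**2 + 2*x - y**3 - 2*y**2 + y - 1.
Note: deg(f) ≤ deg(F) = 3; strict inequality happens when F is divisible by Z (lost terms).


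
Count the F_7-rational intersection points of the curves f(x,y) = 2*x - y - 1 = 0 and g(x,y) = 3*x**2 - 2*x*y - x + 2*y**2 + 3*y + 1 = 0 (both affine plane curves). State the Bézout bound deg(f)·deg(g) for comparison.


Common zeros: {(0, 6)}; count = 1; Bézout bound = 2.

deg(f) = 1, deg(g) = 2, so Bézout bound = 2.
Scan x ∈ F_7. For each x, list the y ∈ F_7 with f(x, y) ≡ 0 and those with g(x, y) ≡ 0 (mod 7); the common zeros in that column are the intersection.
  x = 0: f ≡ 0 at y ∈ {6}; g ≡ 0 at y ∈ {3, 6}; common: {6}.
  x = 1: f ≡ 0 at y ∈ {1}; g ≡ 0 at y ∈ ∅; common: ∅.
  x = 2: f ≡ 0 at y ∈ {3}; g ≡ 0 at y ∈ {5, 6}; common: ∅.
  x = 3: f ≡ 0 at y ∈ {5}; g ≡ 0 at y ∈ ∅; common: ∅.
  x = 4: f ≡ 0 at y ∈ {0}; g ≡ 0 at y ∈ {1, 5}; common: ∅.
  x = 5: f ≡ 0 at y ∈ {2}; g ≡ 0 at y ∈ ∅; common: ∅.
  x = 6: f ≡ 0 at y ∈ {4}; g ≡ 0 at y ∈ ∅; common: ∅.
Collecting: common zeros = {(0, 6)}, so the count is 1.
Comparison with the Bézout bound: 1 ≤ 2 = deg(f)·deg(g), as expected for curves with no common component (the affine F_7-count falls short of the bound because intersections may lie at infinity, over extension fields, or carry multiplicity).


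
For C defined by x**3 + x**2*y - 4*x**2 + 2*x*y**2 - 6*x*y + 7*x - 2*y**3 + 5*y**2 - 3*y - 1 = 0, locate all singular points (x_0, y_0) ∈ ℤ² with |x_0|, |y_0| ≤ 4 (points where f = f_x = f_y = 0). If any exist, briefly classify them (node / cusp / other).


Singular points: {(1, 1)}; classification: cusp.

Compute partial derivatives:
  f_x = 3*x**2 + 2*x*y - 8*x + 2*y**2 - 6*y + 7.
  f_y = x**2 + 4*x*y - 6*x - 6*y**2 + 10*y - 3.
Scan x_0 ∈ {−4, ..., 4}. For each x_0, f_y(x_0, y) is a polynomial in y; find its integer roots y ∈ {−4, ..., 4}, then test f_x and f at those candidates.
  x = -4: f_y(-4, y) = -6*y**2 - 6*y + 37; no integer root y with |y| ≤ 4.
  x = -3: f_y(-3, y) = -6*y**2 - 2*y + 24; no integer root y with |y| ≤ 4.
  x = -2: f_y(-2, y) = -6*y**2 + 2*y + 13; no integer root y with |y| ≤ 4.
  x = -1: f_y(-1, y) = -6*y**2 + 6*y + 4; no integer root y with |y| ≤ 4.
  x = 0: f_y(0, y) = -6*y**2 + 10*y - 3; no integer root y with |y| ≤ 4.
  x = 1: f_y(1, y) = -6*y**2 + 14*y - 8; vanishes at y ∈ {1}. (1, 1): f_x = 0, f = 0 — SINGULAR.
  x = 2: f_y(2, y) = -6*y**2 + 18*y - 11; no integer root y with |y| ≤ 4.
  x = 3: f_y(3, y) = -6*y**2 + 22*y - 12; vanishes at y ∈ {3}. (3, 3): f_x = 28 ≠ 0.
  x = 4: f_y(4, y) = -6*y**2 + 26*y - 11; no integer root y with |y| ≤ 4.
Only singular point on the grid: (1, 1).
Classify: substitute x = 1 + u, y = 1 + v and expand: f = u**3 + u**2*v + 2*u*v**2 - 2*v**3 + v**2.
No constant or linear terms (consistent with a singular point). Quadratic part: v**2. Cubic part: u**3 + u**2*v + 2*u*v**2 - 2*v**3.
The quadratic part v**2 is a perfect square, so there is a single (double) tangent line v = 0, i.e. y = 1. Restricting the cubic part to that line (v = 0) leaves u**3 ≠ 0, so f is not divisible by v and the branch is v² ≈ -u**3 to lowest order — this is a cusp.
Classification: cusp.


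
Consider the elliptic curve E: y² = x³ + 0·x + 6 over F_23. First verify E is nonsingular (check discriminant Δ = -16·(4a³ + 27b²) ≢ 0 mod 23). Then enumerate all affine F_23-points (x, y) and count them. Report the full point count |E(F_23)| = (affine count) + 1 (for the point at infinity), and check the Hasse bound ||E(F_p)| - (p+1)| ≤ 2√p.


Affine points = {(0, 11), (0, 12), (4, 1), (4, 22), (5, 4), (5, 19), (7, 2), (7, 21), (8, 9), (8, 14), (11, 7), (11, 16), (12, 3), (12, 20), (13, 8), (13, 15), (14, 6), (14, 17), (15, 0), (16, 10), (16, 13), (20, 5), (20, 18)}; affine count = 23; |E(F_23)| = 24.

Discriminant check: Δ ∝ 4a³ + 27b² = 4·0³ + 27·6² = 4·0 + 27·36 ≡ 6 (mod 23). Nonzero ⇒ E is nonsingular.
For each x ∈ F_23, compute rhs = x³ + 0·x + 6 mod 23, then count y ∈ F_23 with y² ≡ rhs.
  x = 0: rhs = 6, matching y values: 11, 12 (2 points).
  x = 1: rhs = 7, matching y values: none (0 points).
  x = 2: rhs = 14, matching y values: none (0 points).
  x = 3: rhs = 10, matching y values: none (0 points).
  x = 4: rhs = 1, matching y values: 1, 22 (2 points).
  x = 5: rhs = 16, matching y values: 4, 19 (2 points).
  x = 6: rhs = 15, matching y values: none (0 points).
  x = 7: rhs = 4, matching y values: 2, 21 (2 points).
  x = 8: rhs = 12, matching y values: 9, 14 (2 points).
  x = 9: rhs = 22, matching y values: none (0 points).
  x = 10: rhs = 17, matching y values: none (0 points).
  x = 11: rhs = 3, matching y values: 7, 16 (2 points).
  x = 12: rhs = 9, matching y values: 3, 20 (2 points).
  x = 13: rhs = 18, matching y values: 8, 15 (2 points).
  x = 14: rhs = 13, matching y values: 6, 17 (2 points).
  x = 15: rhs = 0, matching y values: 0 (1 points).
  x = 16: rhs = 8, matching y values: 10, 13 (2 points).
  x = 17: rhs = 20, matching y values: none (0 points).
  x = 18: rhs = 19, matching y values: none (0 points).
  x = 19: rhs = 11, matching y values: none (0 points).
  x = 20: rhs = 2, matching y values: 5, 18 (2 points).
  x = 21: rhs = 21, matching y values: none (0 points).
  x = 22: rhs = 5, matching y values: none (0 points).
Total affine count: 23.
Full point count |E(F_23)| = 23 + 1 = 24.
Hasse bound: |24 − (23+1)| = |0| = 0 ≤ 2√23 ≈ 9.5917 ✓.


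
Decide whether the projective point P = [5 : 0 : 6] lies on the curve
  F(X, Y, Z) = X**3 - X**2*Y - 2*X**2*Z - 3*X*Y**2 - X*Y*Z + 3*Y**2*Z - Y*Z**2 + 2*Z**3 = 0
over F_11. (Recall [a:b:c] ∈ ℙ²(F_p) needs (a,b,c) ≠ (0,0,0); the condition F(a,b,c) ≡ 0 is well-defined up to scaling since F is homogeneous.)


F(5,0,6) ≡ 4 (mod 11); P is NOT on the curve.

Evaluate F(5, 0, 6) term-by-term (mod 11).
  X**3 ↦ 1·125·1·1 = 125
  -X**2*Y ↦ -1·25·0·1 = 0
  -2*X**2*Z ↦ -2·25·1·6 = -300
  -3*X*Y**2 ↦ -3·5·0·1 = 0
  -X*Y*Z ↦ -1·5·0·6 = 0
  3*Y**2*Z ↦ 3·1·0·6 = 0
  -Y*Z**2 ↦ -1·1·0·36 = 0
  2*Z**3 ↦ 2·1·1·216 = 432
Sum: F(5, 0, 6) = (125) + (0) + (-300) + (0) + (0) + (0) + (0) + (432) = 257.
Reducing mod 11: 257 ≡ 4 (mod 11).
Since F(a, b, c) ≡ 4 ≠ 0 (mod 11), P does NOT lie on the curve.


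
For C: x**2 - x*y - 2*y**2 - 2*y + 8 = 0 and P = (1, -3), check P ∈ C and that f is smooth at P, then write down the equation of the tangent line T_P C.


Tangent line at P: 5*x + 9*y + 22 = 0.

Step 1: f(1, -3) = 0, so P lies on C.
Step 2: partial derivatives
  f_x(x, y) = 2*x - y, f_y(x, y) = -x - 4*y - 2.
  f_x(P) = 5, f_y(P) = 9 (gradient nonzero, so P is smooth).
Step 3: tangent line at P: 5·(x − 1) + 9·(y − -3) = 0.
Expanding: 5*x + 9*y + 22 = 0.


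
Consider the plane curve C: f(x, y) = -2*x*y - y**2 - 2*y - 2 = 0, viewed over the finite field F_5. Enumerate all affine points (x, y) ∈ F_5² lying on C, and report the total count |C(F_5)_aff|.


Affine F_5-points: {(0, 1), (0, 2), (3, 3), (3, 4)}; count = 4.

For each of the 25 pairs (x, y) ∈ F_5², evaluate f(x, y) mod 5. Record the zeros.
  x = 0: [0↦3, 1↦0, 2↦0, 3↦3, 4↦4]  zeros at y ∈ {1, 2}
  x = 1: [0↦3, 1↦3, 2↦1, 3↦2, 4↦1]  zeros at y ∈ ∅
  x = 2: [0↦3, 1↦1, 2↦2, 3↦1, 4↦3]  zeros at y ∈ ∅
  x = 3: [0↦3, 1↦4, 2↦3, 3↦0, 4↦0]  zeros at y ∈ {3, 4}
  x = 4: [0↦3, 1↦2, 2↦4, 3↦4, 4↦2]  zeros at y ∈ ∅
Collecting zeros: affine points = {(0, 1), (0, 2), (3, 3), (3, 4)}.
Total count |C(F_5)_aff| = 4.


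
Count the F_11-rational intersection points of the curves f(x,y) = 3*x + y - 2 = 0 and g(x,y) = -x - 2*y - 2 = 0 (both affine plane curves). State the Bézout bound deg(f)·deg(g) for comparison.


Common zeros: {(10, 5)}; count = 1; Bézout bound = 1.

deg(f) = 1, deg(g) = 1, so Bézout bound = 1.
Scan x ∈ F_11. For each x, list the y ∈ F_11 with f(x, y) ≡ 0 and those with g(x, y) ≡ 0 (mod 11); the common zeros in that column are the intersection.
  x = 0: f ≡ 0 at y ∈ {2}; g ≡ 0 at y ∈ {10}; common: ∅.
  x = 1: f ≡ 0 at y ∈ {10}; g ≡ 0 at y ∈ {4}; common: ∅.
  x = 2: f ≡ 0 at y ∈ {7}; g ≡ 0 at y ∈ {9}; common: ∅.
  x = 3: f ≡ 0 at y ∈ {4}; g ≡ 0 at y ∈ {3}; common: ∅.
  x = 4: f ≡ 0 at y ∈ {1}; g ≡ 0 at y ∈ {8}; common: ∅.
  x = 5: f ≡ 0 at y ∈ {9}; g ≡ 0 at y ∈ {2}; common: ∅.
  x = 6: f ≡ 0 at y ∈ {6}; g ≡ 0 at y ∈ {7}; common: ∅.
  x = 7: f ≡ 0 at y ∈ {3}; g ≡ 0 at y ∈ {1}; common: ∅.
  x = 8: f ≡ 0 at y ∈ {0}; g ≡ 0 at y ∈ {6}; common: ∅.
  x = 9: f ≡ 0 at y ∈ {8}; g ≡ 0 at y ∈ {0}; common: ∅.
  x = 10: f ≡ 0 at y ∈ {5}; g ≡ 0 at y ∈ {5}; common: {5}.
Collecting: common zeros = {(10, 5)}, so the count is 1.
Comparison with the Bézout bound: 1 ≤ 1 = deg(f)·deg(g), as expected for curves with no common component (the bound is attained).


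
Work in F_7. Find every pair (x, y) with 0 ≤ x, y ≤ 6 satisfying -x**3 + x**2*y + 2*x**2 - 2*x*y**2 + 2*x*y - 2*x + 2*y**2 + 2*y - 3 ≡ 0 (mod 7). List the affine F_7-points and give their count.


Affine F_7-points: {(0, 3), (1, 5), (2, 0), (2, 5), (3, 2), (3, 4), (4, 4), (4, 5), (5, 3), (5, 6), (6, 1), (6, 4)}; count = 12.

For each of the 49 pairs (x, y) ∈ F_7², evaluate f(x, y) mod 7. Record the zeros.
  x = 0: [0↦4, 1↦1, 2↦2, 3↦0, 4↦2, 5↦1, 6↦4]  zeros at y ∈ {3}
  x = 1: [0↦3, 1↦1, 2↦6, 3↦4, 4↦2, 5↦0, 6↦5]  zeros at y ∈ {5}
  x = 2: [0↦0, 1↦1, 2↦5, 3↦5, 4↦1, 5↦0, 6↦2]  zeros at y ∈ {0, 5}
  x = 3: [0↦3, 1↦2, 2↦0, 3↦4, 4↦0, 5↦2, 6↦3]  zeros at y ∈ {2, 4}
  x = 4: [0↦6, 1↦5, 2↦6, 3↦2, 4↦0, 5↦0, 6↦2]  zeros at y ∈ {4, 5}
  x = 5: [0↦3, 1↦4, 2↦3, 3↦0, 4↦2, 5↦2, 6↦0]  zeros at y ∈ {3, 6}
  x = 6: [0↦2, 1↦0, 2↦6, 3↦6, 4↦0, 5↦2, 6↦5]  zeros at y ∈ {1, 4}
Collecting zeros: affine points = {(0, 3), (1, 5), (2, 0), (2, 5), (3, 2), (3, 4), (4, 4), (4, 5), (5, 3), (5, 6), (6, 1), (6, 4)}.
Total count |C(F_7)_aff| = 12.


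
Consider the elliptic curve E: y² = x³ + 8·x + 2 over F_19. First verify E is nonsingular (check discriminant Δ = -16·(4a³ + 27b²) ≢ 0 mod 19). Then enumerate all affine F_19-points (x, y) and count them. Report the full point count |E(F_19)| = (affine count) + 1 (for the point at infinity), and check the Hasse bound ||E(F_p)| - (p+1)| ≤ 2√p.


Affine points = {(1, 7), (1, 12), (2, 8), (2, 11), (6, 0), (9, 9), (9, 10), (13, 2), (13, 17), (15, 1), (15, 18), (17, 4), (17, 15)}; affine count = 13; |E(F_19)| = 14.

Discriminant check: Δ ∝ 4a³ + 27b² = 4·8³ + 27·2² = 4·512 + 27·4 ≡ 9 (mod 19). Nonzero ⇒ E is nonsingular.
For each x ∈ F_19, compute rhs = x³ + 8·x + 2 mod 19, then count y ∈ F_19 with y² ≡ rhs.
  x = 0: rhs = 2, matching y values: none (0 points).
  x = 1: rhs = 11, matching y values: 7, 12 (2 points).
  x = 2: rhs = 7, matching y values: 8, 11 (2 points).
  x = 3: rhs = 15, matching y values: none (0 points).
  x = 4: rhs = 3, matching y values: none (0 points).
  x = 5: rhs = 15, matching y values: none (0 points).
  x = 6: rhs = 0, matching y values: 0 (1 points).
  x = 7: rhs = 2, matching y values: none (0 points).
  x = 8: rhs = 8, matching y values: none (0 points).
  x = 9: rhs = 5, matching y values: 9, 10 (2 points).
  x = 10: rhs = 18, matching y values: none (0 points).
  x = 11: rhs = 15, matching y values: none (0 points).
  x = 12: rhs = 2, matching y values: none (0 points).
  x = 13: rhs = 4, matching y values: 2, 17 (2 points).
  x = 14: rhs = 8, matching y values: none (0 points).
  x = 15: rhs = 1, matching y values: 1, 18 (2 points).
  x = 16: rhs = 8, matching y values: none (0 points).
  x = 17: rhs = 16, matching y values: 4, 15 (2 points).
  x = 18: rhs = 12, matching y values: none (0 points).
Total affine count: 13.
Full point count |E(F_19)| = 13 + 1 = 14.
Hasse bound: |14 − (19+1)| = |-6| = 6 ≤ 2√19 ≈ 8.7178 ✓.


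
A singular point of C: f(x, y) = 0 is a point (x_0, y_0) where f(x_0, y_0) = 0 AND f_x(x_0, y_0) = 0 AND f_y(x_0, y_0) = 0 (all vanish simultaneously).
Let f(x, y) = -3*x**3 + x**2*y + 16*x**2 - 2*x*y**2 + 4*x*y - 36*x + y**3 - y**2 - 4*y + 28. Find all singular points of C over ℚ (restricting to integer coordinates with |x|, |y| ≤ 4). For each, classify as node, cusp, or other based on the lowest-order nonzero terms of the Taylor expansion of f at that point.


Singular points: {(2, 2)}; classification: cusp.

Compute partial derivatives:
  f_x = -9*x**2 + 2*x*y + 32*x - 2*y**2 + 4*y - 36.
  f_y = x**2 - 4*x*y + 4*x + 3*y**2 - 2*y - 4.
Scan x_0 ∈ {−4, ..., 4}. For each x_0, f_y(x_0, y) is a polynomial in y; find its integer roots y ∈ {−4, ..., 4}, then test f_x and f at those candidates.
  x = -4: f_y(-4, y) = 3*y**2 + 14*y - 4; no integer root y with |y| ≤ 4.
  x = -3: f_y(-3, y) = 3*y**2 + 10*y - 7; no integer root y with |y| ≤ 4.
  x = -2: f_y(-2, y) = 3*y**2 + 6*y - 8; no integer root y with |y| ≤ 4.
  x = -1: f_y(-1, y) = 3*y**2 + 2*y - 7; no integer root y with |y| ≤ 4.
  x = 0: f_y(0, y) = 3*y**2 - 2*y - 4; no integer root y with |y| ≤ 4.
  x = 1: f_y(1, y) = 3*y**2 - 6*y + 1; no integer root y with |y| ≤ 4.
  x = 2: f_y(2, y) = 3*y**2 - 10*y + 8; vanishes at y ∈ {2}. (2, 2): f_x = 0, f = 0 — SINGULAR.
  x = 3: f_y(3, y) = 3*y**2 - 14*y + 17; no integer root y with |y| ≤ 4.
  x = 4: f_y(4, y) = 3*y**2 - 18*y + 28; no integer root y with |y| ≤ 4.
Only singular point on the grid: (2, 2).
Classify: substitute x = 2 + u, y = 2 + v and expand: f = -3*u**3 + u**2*v - 2*u*v**2 + v**3 + v**2.
No constant or linear terms (consistent with a singular point). Quadratic part: v**2. Cubic part: -3*u**3 + u**2*v - 2*u*v**2 + v**3.
The quadratic part v**2 is a perfect square, so there is a single (double) tangent line v = 0, i.e. y = 2. Restricting the cubic part to that line (v = 0) leaves -3*u**3 ≠ 0, so f is not divisible by v and the branch is v² ≈ 3*u**3 to lowest order — this is a cusp.
Classification: cusp.


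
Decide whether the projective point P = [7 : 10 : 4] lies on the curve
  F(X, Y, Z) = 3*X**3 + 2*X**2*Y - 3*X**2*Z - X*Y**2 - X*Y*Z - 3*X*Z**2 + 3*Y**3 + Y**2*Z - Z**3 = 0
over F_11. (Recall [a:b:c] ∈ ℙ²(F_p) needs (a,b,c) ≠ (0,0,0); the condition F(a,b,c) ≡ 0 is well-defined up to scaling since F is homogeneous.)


F(7,10,4) ≡ 9 (mod 11); P is NOT on the curve.

Evaluate F(7, 10, 4) term-by-term (mod 11).
  3*X**3 ↦ 3·343·1·1 = 1029
  2*X**2*Y ↦ 2·49·10·1 = 980
  -3*X**2*Z ↦ -3·49·1·4 = -588
  -X*Y**2 ↦ -1·7·100·1 = -700
  -X*Y*Z ↦ -1·7·10·4 = -280
  -3*X*Z**2 ↦ -3·7·1·16 = -336
  3*Y**3 ↦ 3·1·1000·1 = 3000
  Y**2*Z ↦ 1·1·100·4 = 400
  -Z**3 ↦ -1·1·1·64 = -64
Sum: F(7, 10, 4) = (1029) + (980) + (-588) + (-700) + (-280) + (-336) + (3000) + (400) + (-64) = 3441.
Reducing mod 11: 3441 ≡ 9 (mod 11).
Since F(a, b, c) ≡ 9 ≠ 0 (mod 11), P does NOT lie on the curve.


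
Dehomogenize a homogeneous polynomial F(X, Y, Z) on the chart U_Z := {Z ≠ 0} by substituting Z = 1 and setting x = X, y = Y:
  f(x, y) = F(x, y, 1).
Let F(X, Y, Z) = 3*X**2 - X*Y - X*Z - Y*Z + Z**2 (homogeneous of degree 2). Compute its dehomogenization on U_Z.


f(x, y) = 3*x**2 - x*y - x - y + 1

On U_Z we set Z = 1. Each monomial c·X^i·Y^j·Z^k in F becomes c·x^i·y^j·1^k = c·x^i·y^j.
Substituting Z = 1: F(X, Y, 1) = 3*x**2 - x*y - x - y + 1.
Note: deg(f) ≤ deg(F) = 2; strict inequality happens when F is divisible by Z (lost terms).


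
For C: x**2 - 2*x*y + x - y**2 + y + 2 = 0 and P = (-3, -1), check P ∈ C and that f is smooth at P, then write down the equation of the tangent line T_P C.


Tangent line at P: -3*x + 9*y = 0.

Step 1: f(-3, -1) = 0, so P lies on C.
Step 2: partial derivatives
  f_x(x, y) = 2*x - 2*y + 1, f_y(x, y) = -2*x - 2*y + 1.
  f_x(P) = -3, f_y(P) = 9 (gradient nonzero, so P is smooth).
Step 3: tangent line at P: -3·(x − -3) + 9·(y − -1) = 0.
Expanding: -3*x + 9*y = 0.


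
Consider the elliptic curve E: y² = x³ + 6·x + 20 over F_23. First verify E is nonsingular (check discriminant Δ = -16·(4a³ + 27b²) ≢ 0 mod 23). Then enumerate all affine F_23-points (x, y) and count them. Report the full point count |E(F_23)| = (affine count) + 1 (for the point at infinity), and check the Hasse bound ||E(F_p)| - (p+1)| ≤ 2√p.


Affine points = {(1, 2), (1, 21), (4, 4), (4, 19), (12, 7), (12, 16), (13, 8), (13, 15), (15, 9), (15, 14), (16, 7), (16, 16), (18, 7), (18, 16), (19, 1), (19, 22), (21, 0), (22, 6), (22, 17)}; affine count = 19; |E(F_23)| = 20.

Discriminant check: Δ ∝ 4a³ + 27b² = 4·6³ + 27·20² = 4·216 + 27·400 ≡ 3 (mod 23). Nonzero ⇒ E is nonsingular.
For each x ∈ F_23, compute rhs = x³ + 6·x + 20 mod 23, then count y ∈ F_23 with y² ≡ rhs.
  x = 0: rhs = 20, matching y values: none (0 points).
  x = 1: rhs = 4, matching y values: 2, 21 (2 points).
  x = 2: rhs = 17, matching y values: none (0 points).
  x = 3: rhs = 19, matching y values: none (0 points).
  x = 4: rhs = 16, matching y values: 4, 19 (2 points).
  x = 5: rhs = 14, matching y values: none (0 points).
  x = 6: rhs = 19, matching y values: none (0 points).
  x = 7: rhs = 14, matching y values: none (0 points).
  x = 8: rhs = 5, matching y values: none (0 points).
  x = 9: rhs = 21, matching y values: none (0 points).
  x = 10: rhs = 22, matching y values: none (0 points).
  x = 11: rhs = 14, matching y values: none (0 points).
  x = 12: rhs = 3, matching y values: 7, 16 (2 points).
  x = 13: rhs = 18, matching y values: 8, 15 (2 points).
  x = 14: rhs = 19, matching y values: none (0 points).
  x = 15: rhs = 12, matching y values: 9, 14 (2 points).
  x = 16: rhs = 3, matching y values: 7, 16 (2 points).
  x = 17: rhs = 21, matching y values: none (0 points).
  x = 18: rhs = 3, matching y values: 7, 16 (2 points).
  x = 19: rhs = 1, matching y values: 1, 22 (2 points).
  x = 20: rhs = 21, matching y values: none (0 points).
  x = 21: rhs = 0, matching y values: 0 (1 points).
  x = 22: rhs = 13, matching y values: 6, 17 (2 points).
Total affine count: 19.
Full point count |E(F_23)| = 19 + 1 = 20.
Hasse bound: |20 − (23+1)| = |-4| = 4 ≤ 2√23 ≈ 9.5917 ✓.


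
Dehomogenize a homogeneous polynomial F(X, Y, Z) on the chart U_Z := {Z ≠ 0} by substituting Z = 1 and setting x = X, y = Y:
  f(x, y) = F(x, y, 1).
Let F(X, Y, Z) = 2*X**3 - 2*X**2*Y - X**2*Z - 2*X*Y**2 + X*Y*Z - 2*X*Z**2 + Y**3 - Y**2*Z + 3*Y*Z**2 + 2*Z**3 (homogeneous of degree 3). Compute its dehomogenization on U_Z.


f(x, y) = 2*x**3 - 2*x**2*y - x**2 - 2*x*y**2 + x*y - 2*x + y**3 - y**2 + 3*y + 2

On U_Z we set Z = 1. Each monomial c·X^i·Y^j·Z^k in F becomes c·x^i·y^j·1^k = c·x^i·y^j.
Substituting Z = 1: F(X, Y, 1) = 2*x**3 - 2*x**2*y - x**2 - 2*x*y**2 + x*y - 2*x + y**3 - y**2 + 3*y + 2.
Note: deg(f) ≤ deg(F) = 3; strict inequality happens when F is divisible by Z (lost terms).


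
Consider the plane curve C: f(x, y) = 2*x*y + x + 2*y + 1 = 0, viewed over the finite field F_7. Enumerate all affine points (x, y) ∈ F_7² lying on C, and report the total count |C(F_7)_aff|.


Affine F_7-points: {(0, 3), (1, 3), (2, 3), (3, 3), (4, 3), (5, 3), (6, 0), (6, 1), (6, 2), (6, 3), (6, 4), (6, 5), (6, 6)}; count = 13.

For each of the 49 pairs (x, y) ∈ F_7², evaluate f(x, y) mod 7. Record the zeros.
  x = 0: [0↦1, 1↦3, 2↦5, 3↦0, 4↦2, 5↦4, 6↦6]  zeros at y ∈ {3}
  x = 1: [0↦2, 1↦6, 2↦3, 3↦0, 4↦4, 5↦1, 6↦5]  zeros at y ∈ {3}
  x = 2: [0↦3, 1↦2, 2↦1, 3↦0, 4↦6, 5↦5, 6↦4]  zeros at y ∈ {3}
  x = 3: [0↦4, 1↦5, 2↦6, 3↦0, 4↦1, 5↦2, 6↦3]  zeros at y ∈ {3}
  x = 4: [0↦5, 1↦1, 2↦4, 3↦0, 4↦3, 5↦6, 6↦2]  zeros at y ∈ {3}
  x = 5: [0↦6, 1↦4, 2↦2, 3↦0, 4↦5, 5↦3, 6↦1]  zeros at y ∈ {3}
  x = 6: [0↦0, 1↦0, 2↦0, 3↦0, 4↦0, 5↦0, 6↦0]  zeros at y ∈ {0, 1, 2, 3, 4, 5, 6}
Collecting zeros: affine points = {(0, 3), (1, 3), (2, 3), (3, 3), (4, 3), (5, 3), (6, 0), (6, 1), (6, 2), (6, 3), (6, 4), (6, 5), (6, 6)}.
Total count |C(F_7)_aff| = 13.


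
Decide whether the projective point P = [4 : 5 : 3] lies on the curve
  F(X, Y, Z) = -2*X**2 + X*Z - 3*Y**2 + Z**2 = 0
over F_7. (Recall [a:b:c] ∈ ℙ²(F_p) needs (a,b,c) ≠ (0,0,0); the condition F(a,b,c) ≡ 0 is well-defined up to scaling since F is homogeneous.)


F(4,5,3) ≡ 5 (mod 7); P is NOT on the curve.

Evaluate F(4, 5, 3) term-by-term (mod 7).
  -2*X**2 ↦ -2·16·1·1 = -32
  X*Z ↦ 1·4·1·3 = 12
  -3*Y**2 ↦ -3·1·25·1 = -75
  Z**2 ↦ 1·1·1·9 = 9
Sum: F(4, 5, 3) = (-32) + (12) + (-75) + (9) = -86.
Reducing mod 7: -86 ≡ 5 (mod 7).
Since F(a, b, c) ≡ 5 ≠ 0 (mod 7), P does NOT lie on the curve.


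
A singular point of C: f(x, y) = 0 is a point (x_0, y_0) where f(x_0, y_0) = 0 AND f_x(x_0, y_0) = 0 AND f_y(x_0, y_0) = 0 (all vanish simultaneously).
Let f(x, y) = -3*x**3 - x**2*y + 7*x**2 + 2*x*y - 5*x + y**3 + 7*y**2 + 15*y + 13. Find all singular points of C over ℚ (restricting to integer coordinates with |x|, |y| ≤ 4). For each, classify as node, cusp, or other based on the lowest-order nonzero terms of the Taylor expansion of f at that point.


Singular points: {(1, -2)}; classification: cusp.

Compute partial derivatives:
  f_x = -9*x**2 - 2*x*y + 14*x + 2*y - 5.
  f_y = -x**2 + 2*x + 3*y**2 + 14*y + 15.
Scan x_0 ∈ {−4, ..., 4}. For each x_0, f_y(x_0, y) is a polynomial in y; find its integer roots y ∈ {−4, ..., 4}, then test f_x and f at those candidates.
  x = -4: f_y(-4, y) = 3*y**2 + 14*y - 9; no integer root y with |y| ≤ 4.
  x = -3: f_y(-3, y) = 3*y**2 + 14*y; vanishes at y ∈ {0}. (-3, 0): f_x = -128 ≠ 0.
  x = -2: f_y(-2, y) = 3*y**2 + 14*y + 7; no integer root y with |y| ≤ 4.
  x = -1: f_y(-1, y) = 3*y**2 + 14*y + 12; no integer root y with |y| ≤ 4.
  x = 0: f_y(0, y) = 3*y**2 + 14*y + 15; vanishes at y ∈ {-3}. (0, -3): f_x = -11 ≠ 0.
  x = 1: f_y(1, y) = 3*y**2 + 14*y + 16; vanishes at y ∈ {-2}. (1, -2): f_x = 0, f = 0 — SINGULAR.
  x = 2: f_y(2, y) = 3*y**2 + 14*y + 15; vanishes at y ∈ {-3}. (2, -3): f_x = -7 ≠ 0.
  x = 3: f_y(3, y) = 3*y**2 + 14*y + 12; no integer root y with |y| ≤ 4.
  x = 4: f_y(4, y) = 3*y**2 + 14*y + 7; no integer root y with |y| ≤ 4.
Only singular point on the grid: (1, -2).
Classify: substitute x = 1 + u, y = -2 + v and expand: f = -3*u**3 - u**2*v + v**3 + v**2.
No constant or linear terms (consistent with a singular point). Quadratic part: v**2. Cubic part: -3*u**3 - u**2*v + v**3.
The quadratic part v**2 is a perfect square, so there is a single (double) tangent line v = 0, i.e. y = -2. Restricting the cubic part to that line (v = 0) leaves -3*u**3 ≠ 0, so f is not divisible by v and the branch is v² ≈ 3*u**3 to lowest order — this is a cusp.
Classification: cusp.


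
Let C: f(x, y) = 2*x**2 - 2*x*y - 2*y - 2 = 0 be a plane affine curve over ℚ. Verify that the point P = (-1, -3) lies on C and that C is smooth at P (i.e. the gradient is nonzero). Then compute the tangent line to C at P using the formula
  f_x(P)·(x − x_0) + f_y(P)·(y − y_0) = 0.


Tangent line at P: 2*x + 2 = 0.

Step 1: f(-1, -3) = 0, so P lies on C.
Step 2: partial derivatives
  f_x(x, y) = 4*x - 2*y, f_y(x, y) = -2*x - 2.
  f_x(P) = 2, f_y(P) = 0 (gradient nonzero, so P is smooth).
Step 3: tangent line at P: 2·(x − -1) + 0·(y − -3) = 0.
Expanding: 2*x + 2 = 0.


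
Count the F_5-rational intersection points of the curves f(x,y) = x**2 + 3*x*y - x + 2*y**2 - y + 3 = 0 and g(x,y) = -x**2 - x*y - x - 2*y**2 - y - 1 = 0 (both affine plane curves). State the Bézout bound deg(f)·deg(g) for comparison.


Common zeros: {(1, 2)}; count = 1; Bézout bound = 4.

deg(f) = 2, deg(g) = 2, so Bézout bound = 4.
Scan x ∈ F_5. For each x, list the y ∈ F_5 with f(x, y) ≡ 0 and those with g(x, y) ≡ 0 (mod 5); the common zeros in that column are the intersection.
  x = 0: f ≡ 0 at y ∈ ∅; g ≡ 0 at y ∈ ∅; common: ∅.
  x = 1: f ≡ 0 at y ∈ {2}; g ≡ 0 at y ∈ {2}; common: {2}.
  x = 2: f ≡ 0 at y ∈ {0}; g ≡ 0 at y ∈ ∅; common: ∅.
  x = 3: f ≡ 0 at y ∈ ∅; g ≡ 0 at y ∈ ∅; common: ∅.
  x = 4: f ≡ 0 at y ∈ {0, 2}; g ≡ 0 at y ∈ ∅; common: ∅.
Collecting: common zeros = {(1, 2)}, so the count is 1.
Comparison with the Bézout bound: 1 ≤ 4 = deg(f)·deg(g), as expected for curves with no common component (the affine F_5-count falls short of the bound because intersections may lie at infinity, over extension fields, or carry multiplicity).


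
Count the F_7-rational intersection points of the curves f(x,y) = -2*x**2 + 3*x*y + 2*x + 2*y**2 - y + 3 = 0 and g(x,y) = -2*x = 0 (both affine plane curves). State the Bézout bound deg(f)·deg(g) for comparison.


Common zeros: ∅; count = 0; Bézout bound = 2.

deg(f) = 2, deg(g) = 1, so Bézout bound = 2.
Scan x ∈ F_7. For each x, list the y ∈ F_7 with f(x, y) ≡ 0 and those with g(x, y) ≡ 0 (mod 7); the common zeros in that column are the intersection.
  x = 0: f ≡ 0 at y ∈ ∅; g ≡ 0 at y ∈ {0, 1, 2, 3, 4, 5, 6}; common: ∅.
  x = 1: f ≡ 0 at y ∈ {1, 5}; g ≡ 0 at y ∈ ∅; common: ∅.
  x = 2: f ≡ 0 at y ∈ ∅; g ≡ 0 at y ∈ ∅; common: ∅.
  x = 3: f ≡ 0 at y ∈ ∅; g ≡ 0 at y ∈ ∅; common: ∅.
  x = 4: f ≡ 0 at y ∈ {0, 5}; g ≡ 0 at y ∈ ∅; common: ∅.
  x = 5: f ≡ 0 at y ∈ {1, 6}; g ≡ 0 at y ∈ ∅; common: ∅.
  x = 6: f ≡ 0 at y ∈ ∅; g ≡ 0 at y ∈ ∅; common: ∅.
Collecting: common zeros = ∅, so the count is 0.
Comparison with the Bézout bound: 0 ≤ 2 = deg(f)·deg(g), as expected for curves with no common component (the affine F_7-count falls short of the bound because intersections may lie at infinity, over extension fields, or carry multiplicity).


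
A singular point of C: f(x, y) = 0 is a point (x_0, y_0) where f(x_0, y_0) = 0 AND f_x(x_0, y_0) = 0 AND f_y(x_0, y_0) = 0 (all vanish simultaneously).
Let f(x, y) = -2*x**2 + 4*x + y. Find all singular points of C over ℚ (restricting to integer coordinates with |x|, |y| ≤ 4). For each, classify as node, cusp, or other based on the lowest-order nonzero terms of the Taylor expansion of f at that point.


No singular points in the scanned grid; C is smooth there.

Compute partial derivatives:
  f_x = 4 - 4*x.
  f_y = 1.
f_y = 1 is a nonzero constant, so f_y never vanishes: no point (x, y) can satisfy f = f_x = f_y = 0. In particular no (x, y) ∈ {−4, ..., 4}² is singular; the curve is smooth.


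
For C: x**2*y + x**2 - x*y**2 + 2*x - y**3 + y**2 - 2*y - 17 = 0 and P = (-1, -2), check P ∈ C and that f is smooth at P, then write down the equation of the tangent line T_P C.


Tangent line at P: -21*y - 42 = 0.

Step 1: f(-1, -2) = 0, so P lies on C.
Step 2: partial derivatives
  f_x(x, y) = 2*x*y + 2*x - y**2 + 2, f_y(x, y) = x**2 - 2*x*y - 3*y**2 + 2*y - 2.
  f_x(P) = 0, f_y(P) = -21 (gradient nonzero, so P is smooth).
Step 3: tangent line at P: 0·(x − -1) + -21·(y − -2) = 0.
Expanding: -21*y - 42 = 0.


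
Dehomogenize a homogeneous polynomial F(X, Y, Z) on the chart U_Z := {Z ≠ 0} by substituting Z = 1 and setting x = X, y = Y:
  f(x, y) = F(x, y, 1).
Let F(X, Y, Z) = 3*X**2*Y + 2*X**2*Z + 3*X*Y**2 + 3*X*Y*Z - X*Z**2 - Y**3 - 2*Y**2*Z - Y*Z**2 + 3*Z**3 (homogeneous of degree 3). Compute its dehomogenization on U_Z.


f(x, y) = 3*x**2*y + 2*x**2 + 3*x*y**2 + 3*x*y - x - y**3 - 2*y**2 - y + 3

On U_Z we set Z = 1. Each monomial c·X^i·Y^j·Z^k in F becomes c·x^i·y^j·1^k = c·x^i·y^j.
Substituting Z = 1: F(X, Y, 1) = 3*x**2*y + 2*x**2 + 3*x*y**2 + 3*x*y - x - y**3 - 2*y**2 - y + 3.
Note: deg(f) ≤ deg(F) = 3; strict inequality happens when F is divisible by Z (lost terms).


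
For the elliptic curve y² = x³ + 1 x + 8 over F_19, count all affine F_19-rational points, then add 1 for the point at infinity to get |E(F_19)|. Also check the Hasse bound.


Affine points = {(3, 0), (4, 0), (5, 9), (5, 10), (7, 4), (7, 15), (9, 9), (9, 10), (10, 7), (10, 12), (11, 1), (11, 18), (12, 0), (14, 7), (14, 12), (15, 4), (15, 15), (16, 4), (16, 15), (17, 6), (17, 13), (18, 5), (18, 14)}; affine count = 23; |E(F_19)| = 24.

Discriminant check: Δ ∝ 4a³ + 27b² = 4·1³ + 27·8² = 4·1 + 27·64 ≡ 3 (mod 19). Nonzero ⇒ E is nonsingular.
For each x ∈ F_19, compute rhs = x³ + 1·x + 8 mod 19, then count y ∈ F_19 with y² ≡ rhs.
  x = 0: rhs = 8, matching y values: none (0 points).
  x = 1: rhs = 10, matching y values: none (0 points).
  x = 2: rhs = 18, matching y values: none (0 points).
  x = 3: rhs = 0, matching y values: 0 (1 points).
  x = 4: rhs = 0, matching y values: 0 (1 points).
  x = 5: rhs = 5, matching y values: 9, 10 (2 points).
  x = 6: rhs = 2, matching y values: none (0 points).
  x = 7: rhs = 16, matching y values: 4, 15 (2 points).
  x = 8: rhs = 15, matching y values: none (0 points).
  x = 9: rhs = 5, matching y values: 9, 10 (2 points).
  x = 10: rhs = 11, matching y values: 7, 12 (2 points).
  x = 11: rhs = 1, matching y values: 1, 18 (2 points).
  x = 12: rhs = 0, matching y values: 0 (1 points).
  x = 13: rhs = 14, matching y values: none (0 points).
  x = 14: rhs = 11, matching y values: 7, 12 (2 points).
  x = 15: rhs = 16, matching y values: 4, 15 (2 points).
  x = 16: rhs = 16, matching y values: 4, 15 (2 points).
  x = 17: rhs = 17, matching y values: 6, 13 (2 points).
  x = 18: rhs = 6, matching y values: 5, 14 (2 points).
Total affine count: 23.
Full point count |E(F_19)| = 23 + 1 = 24.
Hasse bound: |24 − (19+1)| = |4| = 4 ≤ 2√19 ≈ 8.7178 ✓.
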